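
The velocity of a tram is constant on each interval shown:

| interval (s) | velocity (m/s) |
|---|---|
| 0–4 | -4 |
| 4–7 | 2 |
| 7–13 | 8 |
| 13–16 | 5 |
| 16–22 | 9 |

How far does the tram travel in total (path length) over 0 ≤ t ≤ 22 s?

Distance (not displacement) is the total path length: add the absolute areas under v-t.
0–4 s: |-4| × 4 = 16 m
4–7 s: |2| × 3 = 6 m
7–13 s: |8| × 6 = 48 m
13–16 s: |5| × 3 = 15 m
16–22 s: |9| × 6 = 54 m
Total distance = 139 m

139 m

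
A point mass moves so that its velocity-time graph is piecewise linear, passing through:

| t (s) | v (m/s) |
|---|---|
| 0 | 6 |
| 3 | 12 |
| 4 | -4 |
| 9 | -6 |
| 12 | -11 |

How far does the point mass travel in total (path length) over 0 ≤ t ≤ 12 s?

Distance (not displacement) is the total path length: add the absolute areas under v-t.
0–3 s: |½(6 + 12)(3)| = 27 m
3–4 s: v = 0 at t = 3.75 s; triangle areas 4.5 + 0.5 = 5 m
4–9 s: |½(-4 + -6)(5)| = 25 m
9–12 s: |½(-6 + -11)(3)| = 25.5 m
Total distance = 82.5 m

82.5 m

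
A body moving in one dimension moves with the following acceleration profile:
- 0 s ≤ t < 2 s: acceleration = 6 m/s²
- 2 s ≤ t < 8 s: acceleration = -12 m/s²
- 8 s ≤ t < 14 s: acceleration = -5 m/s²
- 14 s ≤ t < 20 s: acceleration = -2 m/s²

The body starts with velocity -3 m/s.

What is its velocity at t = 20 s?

-105 m/s

Δv equals the area under the a-t graph; then v = v₀ + Δv.
0–2 s: 6 × 2 = 12 m/s
2–8 s: -12 × 6 = -72 m/s
8–14 s: -5 × 6 = -30 m/s
14–20 s: -2 × 6 = -12 m/s
Δv = -102 m/s, so v(20) = -3 + (-102) = -105 m/s.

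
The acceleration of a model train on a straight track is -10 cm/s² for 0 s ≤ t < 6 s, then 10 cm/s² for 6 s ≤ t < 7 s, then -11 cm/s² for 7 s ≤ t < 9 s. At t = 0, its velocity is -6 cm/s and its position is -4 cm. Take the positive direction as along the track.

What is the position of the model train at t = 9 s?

-415 cm

On each constant-a segment, Δv = aΔt and Δx = v₀Δt + ½aΔt²; chain segment to segment.
0–6 s: v starts -6 cm/s; Δx = -6·6 + ½·-10·6² = -216 cm; v ends -66 cm/s.
6–7 s: v starts -66 cm/s; Δx = -66·1 + ½·10·1² = -61 cm; v ends -56 cm/s.
7–9 s: v starts -56 cm/s; Δx = -56·2 + ½·-11·2² = -134 cm; v ends -78 cm/s.
x(9) = -4 + Σ Δx = -415 cm.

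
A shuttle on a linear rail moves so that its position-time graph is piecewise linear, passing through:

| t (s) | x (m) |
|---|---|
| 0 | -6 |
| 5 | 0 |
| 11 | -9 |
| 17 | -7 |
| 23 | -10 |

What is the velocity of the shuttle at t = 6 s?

Velocity is the slope of the x-t graph on 5–11 s: (-9 − 0)/(11 − 5) = -1.5 m/s.

-1.5 m/s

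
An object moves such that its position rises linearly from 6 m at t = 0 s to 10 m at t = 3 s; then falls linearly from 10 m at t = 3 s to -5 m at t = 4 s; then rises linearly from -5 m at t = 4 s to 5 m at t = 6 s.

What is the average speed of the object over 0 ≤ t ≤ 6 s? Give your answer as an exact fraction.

Average speed = (total path length)/(elapsed time); on a piecewise-linear x-t graph the path length is Σ|Δx|.
0–3 s: |Δx| = |10 − 6| = 4 m
3–4 s: |Δx| = |-5 − 10| = 15 m
4–6 s: |Δx| = |5 − -5| = 10 m
Total path = 29 m; average speed = 29/6 = 29/6 m/s.

29/6 m/s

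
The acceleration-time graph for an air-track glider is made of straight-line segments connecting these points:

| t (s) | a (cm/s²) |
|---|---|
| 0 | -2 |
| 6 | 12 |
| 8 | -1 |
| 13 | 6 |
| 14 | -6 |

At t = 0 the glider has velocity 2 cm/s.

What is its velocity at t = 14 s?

Δv equals the area under the a-t graph; then v = v₀ + Δv.
0–6 s: ½(-2 + 12)(6) = 30 cm/s
6–8 s: ½(12 + -1)(2) = 11 cm/s
8–13 s: ½(-1 + 6)(5) = 12.5 cm/s
13–14 s: ½(6 + -6)(1) = 0 cm/s
Δv = 53.5 cm/s, so v(14) = 2 + (53.5) = 55.5 cm/s.

55.5 cm/s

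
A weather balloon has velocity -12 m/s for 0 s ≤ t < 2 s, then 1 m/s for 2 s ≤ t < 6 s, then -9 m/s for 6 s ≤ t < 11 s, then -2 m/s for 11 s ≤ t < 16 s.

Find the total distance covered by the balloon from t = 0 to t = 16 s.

83 m

Total distance travelled is ∫|v| dt — sum the magnitudes of each area piece.
0–2 s: |-12| × 2 = 24 m
2–6 s: |1| × 4 = 4 m
6–11 s: |-9| × 5 = 45 m
11–16 s: |-2| × 5 = 10 m
Total distance = 83 m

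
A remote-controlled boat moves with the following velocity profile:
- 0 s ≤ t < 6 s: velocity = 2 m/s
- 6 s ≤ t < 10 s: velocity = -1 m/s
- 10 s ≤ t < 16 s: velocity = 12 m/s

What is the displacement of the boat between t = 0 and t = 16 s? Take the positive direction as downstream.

Net displacement equals the area under the velocity-time graph (areas below the axis count negative).
0–6 s: 2 × 6 = 12 m
6–10 s: -1 × 4 = -4 m
10–16 s: 12 × 6 = 72 m
Net displacement = 80 m

80 m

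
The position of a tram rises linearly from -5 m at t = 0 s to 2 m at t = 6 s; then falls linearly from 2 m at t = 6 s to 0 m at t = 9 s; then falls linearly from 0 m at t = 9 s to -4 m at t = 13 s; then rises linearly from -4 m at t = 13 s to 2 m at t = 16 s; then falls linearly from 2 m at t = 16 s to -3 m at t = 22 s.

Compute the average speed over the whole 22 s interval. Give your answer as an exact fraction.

12/11 m/s

Average speed = (total path length)/(elapsed time); on a piecewise-linear x-t graph the path length is Σ|Δx|.
0–6 s: |Δx| = |2 − -5| = 7 m
6–9 s: |Δx| = |0 − 2| = 2 m
9–13 s: |Δx| = |-4 − 0| = 4 m
13–16 s: |Δx| = |2 − -4| = 6 m
16–22 s: |Δx| = |-3 − 2| = 5 m
Total path = 24 m; average speed = 24/22 = 12/11 m/s.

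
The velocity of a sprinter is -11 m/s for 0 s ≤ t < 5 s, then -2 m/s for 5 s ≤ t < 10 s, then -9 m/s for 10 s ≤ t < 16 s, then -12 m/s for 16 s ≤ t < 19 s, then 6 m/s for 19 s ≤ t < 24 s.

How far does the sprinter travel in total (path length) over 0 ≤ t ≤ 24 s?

185 m

Distance (not displacement) is the total path length: add the absolute areas under v-t.
0–5 s: |-11| × 5 = 55 m
5–10 s: |-2| × 5 = 10 m
10–16 s: |-9| × 6 = 54 m
16–19 s: |-12| × 3 = 36 m
19–24 s: |6| × 5 = 30 m
Total distance = 185 m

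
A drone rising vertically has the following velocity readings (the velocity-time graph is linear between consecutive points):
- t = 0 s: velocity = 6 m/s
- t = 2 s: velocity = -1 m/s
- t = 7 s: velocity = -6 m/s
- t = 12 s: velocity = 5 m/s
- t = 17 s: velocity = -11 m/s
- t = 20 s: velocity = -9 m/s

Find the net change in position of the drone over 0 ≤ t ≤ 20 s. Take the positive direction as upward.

Net displacement equals the area under the velocity-time graph (areas below the axis count negative).
0–2 s: ½(6 + -1)(2) = 5 m
2–7 s: ½(-1 + -6)(5) = -17.5 m
7–12 s: ½(-6 + 5)(5) = -2.5 m
12–17 s: ½(5 + -11)(5) = -15 m
17–20 s: ½(-11 + -9)(3) = -30 m
Net displacement = -60 m

-60 m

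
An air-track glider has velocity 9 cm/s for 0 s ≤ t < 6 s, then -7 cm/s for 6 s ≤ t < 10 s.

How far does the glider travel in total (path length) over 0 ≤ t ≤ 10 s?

Total distance travelled is ∫|v| dt — sum the magnitudes of each area piece.
0–6 s: |9| × 6 = 54 cm
6–10 s: |-7| × 4 = 28 cm
Total distance = 82 cm

82 cm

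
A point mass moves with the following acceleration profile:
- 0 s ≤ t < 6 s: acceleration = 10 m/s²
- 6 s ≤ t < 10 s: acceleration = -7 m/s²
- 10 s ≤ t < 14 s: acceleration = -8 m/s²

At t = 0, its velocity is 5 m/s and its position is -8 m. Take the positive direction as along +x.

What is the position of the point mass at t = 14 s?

On each constant-a segment, Δv = aΔt and Δx = v₀Δt + ½aΔt²; chain segment to segment.
0–6 s: v starts 5 m/s; Δx = 5·6 + ½·10·6² = 210 m; v ends 65 m/s.
6–10 s: v starts 65 m/s; Δx = 65·4 + ½·-7·4² = 204 m; v ends 37 m/s.
10–14 s: v starts 37 m/s; Δx = 37·4 + ½·-8·4² = 84 m; v ends 5 m/s.
x(14) = -8 + Σ Δx = 490 m.

490 m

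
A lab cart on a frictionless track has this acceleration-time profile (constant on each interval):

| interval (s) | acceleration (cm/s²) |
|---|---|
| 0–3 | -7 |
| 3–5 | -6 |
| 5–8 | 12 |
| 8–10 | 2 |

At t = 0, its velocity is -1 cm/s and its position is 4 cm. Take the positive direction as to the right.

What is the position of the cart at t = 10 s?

On each constant-a segment, Δv = aΔt and Δx = v₀Δt + ½aΔt²; chain segment to segment.
0–3 s: v starts -1 cm/s; Δx = -1·3 + ½·-7·3² = -34.5 cm; v ends -22 cm/s.
3–5 s: v starts -22 cm/s; Δx = -22·2 + ½·-6·2² = -56 cm; v ends -34 cm/s.
5–8 s: v starts -34 cm/s; Δx = -34·3 + ½·12·3² = -48 cm; v ends 2 cm/s.
8–10 s: v starts 2 cm/s; Δx = 2·2 + ½·2·2² = 8 cm; v ends 6 cm/s.
x(10) = 4 + Σ Δx = -126.5 cm.

-126.5 cm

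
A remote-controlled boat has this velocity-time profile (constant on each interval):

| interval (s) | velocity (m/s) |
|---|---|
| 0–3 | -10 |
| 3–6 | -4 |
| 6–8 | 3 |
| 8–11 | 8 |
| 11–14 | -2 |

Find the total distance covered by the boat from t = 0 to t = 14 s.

Total distance travelled is ∫|v| dt — sum the magnitudes of each area piece.
0–3 s: |-10| × 3 = 30 m
3–6 s: |-4| × 3 = 12 m
6–8 s: |3| × 2 = 6 m
8–11 s: |8| × 3 = 24 m
11–14 s: |-2| × 3 = 6 m
Total distance = 78 m

78 m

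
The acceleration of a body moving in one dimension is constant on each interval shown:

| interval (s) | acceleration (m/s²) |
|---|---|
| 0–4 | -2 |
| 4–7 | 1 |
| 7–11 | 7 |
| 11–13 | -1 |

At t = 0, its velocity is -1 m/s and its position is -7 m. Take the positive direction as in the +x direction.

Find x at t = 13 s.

24.5 m

On each constant-a segment, Δv = aΔt and Δx = v₀Δt + ½aΔt²; chain segment to segment.
0–4 s: v starts -1 m/s; Δx = -1·4 + ½·-2·4² = -20 m; v ends -9 m/s.
4–7 s: v starts -9 m/s; Δx = -9·3 + ½·1·3² = -22.5 m; v ends -6 m/s.
7–11 s: v starts -6 m/s; Δx = -6·4 + ½·7·4² = 32 m; v ends 22 m/s.
11–13 s: v starts 22 m/s; Δx = 22·2 + ½·-1·2² = 42 m; v ends 20 m/s.
x(13) = -7 + Σ Δx = 24.5 m.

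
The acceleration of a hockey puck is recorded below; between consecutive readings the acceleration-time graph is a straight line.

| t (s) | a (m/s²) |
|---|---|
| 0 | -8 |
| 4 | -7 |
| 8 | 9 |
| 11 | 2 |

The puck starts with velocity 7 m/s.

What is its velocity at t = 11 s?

Δv equals the area under the a-t graph; then v = v₀ + Δv.
0–4 s: ½(-8 + -7)(4) = -30 m/s
4–8 s: ½(-7 + 9)(4) = 4 m/s
8–11 s: ½(9 + 2)(3) = 16.5 m/s
Δv = -9.5 m/s, so v(11) = 7 + (-9.5) = -2.5 m/s.

-2.5 m/s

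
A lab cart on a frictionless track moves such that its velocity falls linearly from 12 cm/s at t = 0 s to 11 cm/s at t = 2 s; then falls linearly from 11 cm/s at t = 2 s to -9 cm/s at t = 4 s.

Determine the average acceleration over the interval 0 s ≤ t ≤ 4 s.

Average acceleration = Δv/Δt = (-9 − 12)/(4 − 0) = -5.25 cm/s².

-5.25 cm/s²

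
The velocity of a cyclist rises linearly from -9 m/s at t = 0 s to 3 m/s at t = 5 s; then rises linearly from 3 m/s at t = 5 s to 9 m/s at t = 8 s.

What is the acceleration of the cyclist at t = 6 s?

2 m/s²

Acceleration is the slope of the v-t graph on 5–8 s: (9 − 3)/(8 − 5) = 2 m/s².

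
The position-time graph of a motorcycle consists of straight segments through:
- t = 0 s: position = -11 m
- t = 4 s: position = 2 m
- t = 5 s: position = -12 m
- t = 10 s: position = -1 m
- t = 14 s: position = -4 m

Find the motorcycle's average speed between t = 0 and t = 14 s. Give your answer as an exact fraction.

41/14 m/s

Average speed = (total path length)/(elapsed time); on a piecewise-linear x-t graph the path length is Σ|Δx|.
0–4 s: |Δx| = |2 − -11| = 13 m
4–5 s: |Δx| = |-12 − 2| = 14 m
5–10 s: |Δx| = |-1 − -12| = 11 m
10–14 s: |Δx| = |-4 − -1| = 3 m
Total path = 41 m; average speed = 41/14 = 41/14 m/s.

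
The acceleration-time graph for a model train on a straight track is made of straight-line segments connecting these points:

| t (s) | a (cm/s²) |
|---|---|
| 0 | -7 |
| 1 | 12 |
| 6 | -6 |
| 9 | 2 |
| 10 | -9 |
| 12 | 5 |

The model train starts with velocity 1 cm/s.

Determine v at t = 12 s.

5 cm/s

Δv equals the area under the a-t graph; then v = v₀ + Δv.
0–1 s: ½(-7 + 12)(1) = 2.5 cm/s
1–6 s: ½(12 + -6)(5) = 15 cm/s
6–9 s: ½(-6 + 2)(3) = -6 cm/s
9–10 s: ½(2 + -9)(1) = -3.5 cm/s
10–12 s: ½(-9 + 5)(2) = -4 cm/s
Δv = 4 cm/s, so v(12) = 1 + (4) = 5 cm/s.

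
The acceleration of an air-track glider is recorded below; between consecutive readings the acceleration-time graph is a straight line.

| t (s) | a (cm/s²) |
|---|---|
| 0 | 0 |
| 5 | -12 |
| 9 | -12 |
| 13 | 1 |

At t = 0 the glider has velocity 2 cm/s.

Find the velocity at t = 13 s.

-98 cm/s

Δv equals the area under the a-t graph; then v = v₀ + Δv.
0–5 s: ½(0 + -12)(5) = -30 cm/s
5–9 s: -12 × 4 = -48 cm/s
9–13 s: ½(-12 + 1)(4) = -22 cm/s
Δv = -100 cm/s, so v(13) = 2 + (-100) = -98 cm/s.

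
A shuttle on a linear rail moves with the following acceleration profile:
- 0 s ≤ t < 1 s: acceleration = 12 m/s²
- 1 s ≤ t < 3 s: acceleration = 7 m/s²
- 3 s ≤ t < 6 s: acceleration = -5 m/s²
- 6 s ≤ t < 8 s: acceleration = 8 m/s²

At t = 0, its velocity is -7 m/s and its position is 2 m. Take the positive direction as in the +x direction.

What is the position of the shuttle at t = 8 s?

On each constant-a segment, Δv = aΔt and Δx = v₀Δt + ½aΔt²; chain segment to segment.
0–1 s: v starts -7 m/s; Δx = -7·1 + ½·12·1² = -1 m; v ends 5 m/s.
1–3 s: v starts 5 m/s; Δx = 5·2 + ½·7·2² = 24 m; v ends 19 m/s.
3–6 s: v starts 19 m/s; Δx = 19·3 + ½·-5·3² = 34.5 m; v ends 4 m/s.
6–8 s: v starts 4 m/s; Δx = 4·2 + ½·8·2² = 24 m; v ends 20 m/s.
x(8) = 2 + Σ Δx = 83.5 m.

83.5 m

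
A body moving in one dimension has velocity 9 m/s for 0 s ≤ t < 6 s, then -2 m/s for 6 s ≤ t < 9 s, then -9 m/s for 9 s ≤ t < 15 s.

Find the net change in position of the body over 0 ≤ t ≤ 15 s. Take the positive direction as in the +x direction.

Net displacement equals the area under the velocity-time graph (areas below the axis count negative).
0–6 s: 9 × 6 = 54 m
6–9 s: -2 × 3 = -6 m
9–15 s: -9 × 6 = -54 m
Net displacement = -6 m

-6 m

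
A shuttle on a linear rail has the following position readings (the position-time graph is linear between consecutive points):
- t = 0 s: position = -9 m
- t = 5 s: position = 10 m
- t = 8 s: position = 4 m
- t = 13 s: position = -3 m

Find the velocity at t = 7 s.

Velocity is the slope of the x-t graph on 5–8 s: (4 − 10)/(8 − 5) = -2 m/s.

-2 m/s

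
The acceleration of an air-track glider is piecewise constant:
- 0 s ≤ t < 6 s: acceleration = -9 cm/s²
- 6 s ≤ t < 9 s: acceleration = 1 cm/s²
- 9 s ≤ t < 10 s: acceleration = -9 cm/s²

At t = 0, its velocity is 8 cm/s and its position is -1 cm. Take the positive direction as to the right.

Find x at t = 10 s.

On each constant-a segment, Δv = aΔt and Δx = v₀Δt + ½aΔt²; chain segment to segment.
0–6 s: v starts 8 cm/s; Δx = 8·6 + ½·-9·6² = -114 cm; v ends -46 cm/s.
6–9 s: v starts -46 cm/s; Δx = -46·3 + ½·1·3² = -133.5 cm; v ends -43 cm/s.
9–10 s: v starts -43 cm/s; Δx = -43·1 + ½·-9·1² = -47.5 cm; v ends -52 cm/s.
x(10) = -1 + Σ Δx = -296 cm.

-296 cm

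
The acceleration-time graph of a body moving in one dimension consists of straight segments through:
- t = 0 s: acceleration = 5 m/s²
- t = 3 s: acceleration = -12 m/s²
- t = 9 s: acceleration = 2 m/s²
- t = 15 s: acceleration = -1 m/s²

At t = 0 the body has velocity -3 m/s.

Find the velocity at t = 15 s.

-40.5 m/s

Δv equals the area under the a-t graph; then v = v₀ + Δv.
0–3 s: ½(5 + -12)(3) = -10.5 m/s
3–9 s: ½(-12 + 2)(6) = -30 m/s
9–15 s: ½(2 + -1)(6) = 3 m/s
Δv = -37.5 m/s, so v(15) = -3 + (-37.5) = -40.5 m/s.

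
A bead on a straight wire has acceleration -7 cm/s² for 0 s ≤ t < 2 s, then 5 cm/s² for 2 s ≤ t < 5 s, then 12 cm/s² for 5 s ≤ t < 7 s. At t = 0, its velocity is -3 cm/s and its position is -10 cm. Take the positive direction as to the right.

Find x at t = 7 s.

On each constant-a segment, Δv = aΔt and Δx = v₀Δt + ½aΔt²; chain segment to segment.
0–2 s: v starts -3 cm/s; Δx = -3·2 + ½·-7·2² = -20 cm; v ends -17 cm/s.
2–5 s: v starts -17 cm/s; Δx = -17·3 + ½·5·3² = -28.5 cm; v ends -2 cm/s.
5–7 s: v starts -2 cm/s; Δx = -2·2 + ½·12·2² = 20 cm; v ends 22 cm/s.
x(7) = -10 + Σ Δx = -38.5 cm.

-38.5 cm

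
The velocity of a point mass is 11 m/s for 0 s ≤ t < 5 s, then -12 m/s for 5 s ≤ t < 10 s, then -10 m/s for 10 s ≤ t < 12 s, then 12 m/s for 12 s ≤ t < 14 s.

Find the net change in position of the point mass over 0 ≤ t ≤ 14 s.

Displacement is the signed area under the v-t curve.
0–5 s: 11 × 5 = 55 m
5–10 s: -12 × 5 = -60 m
10–12 s: -10 × 2 = -20 m
12–14 s: 12 × 2 = 24 m
Net displacement = -1 m

-1 m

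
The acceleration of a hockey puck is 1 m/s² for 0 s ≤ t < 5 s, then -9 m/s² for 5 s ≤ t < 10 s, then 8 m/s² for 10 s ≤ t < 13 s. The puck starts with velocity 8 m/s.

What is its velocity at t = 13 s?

-8 m/s

Δv equals the area under the a-t graph; then v = v₀ + Δv.
0–5 s: 1 × 5 = 5 m/s
5–10 s: -9 × 5 = -45 m/s
10–13 s: 8 × 3 = 24 m/s
Δv = -16 m/s, so v(13) = 8 + (-16) = -8 m/s.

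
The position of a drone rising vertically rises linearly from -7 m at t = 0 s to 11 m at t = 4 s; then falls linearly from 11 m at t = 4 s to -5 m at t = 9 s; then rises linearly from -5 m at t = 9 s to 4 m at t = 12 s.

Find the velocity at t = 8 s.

-3.2 m/s

Velocity is the slope of the x-t graph on 4–9 s: (-5 − 11)/(9 − 4) = -3.2 m/s.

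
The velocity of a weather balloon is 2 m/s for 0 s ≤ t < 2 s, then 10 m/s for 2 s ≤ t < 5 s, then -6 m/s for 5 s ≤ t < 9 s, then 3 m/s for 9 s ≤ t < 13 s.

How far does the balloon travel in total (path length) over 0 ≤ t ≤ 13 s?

70 m

Distance (not displacement) is the total path length: add the absolute areas under v-t.
0–2 s: |2| × 2 = 4 m
2–5 s: |10| × 3 = 30 m
5–9 s: |-6| × 4 = 24 m
9–13 s: |3| × 4 = 12 m
Total distance = 70 m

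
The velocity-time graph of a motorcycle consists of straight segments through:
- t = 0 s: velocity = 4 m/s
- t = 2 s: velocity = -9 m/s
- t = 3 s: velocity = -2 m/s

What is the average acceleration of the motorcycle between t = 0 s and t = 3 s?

-2 m/s²

Average acceleration = Δv/Δt = (-2 − 4)/(3 − 0) = -2 m/s².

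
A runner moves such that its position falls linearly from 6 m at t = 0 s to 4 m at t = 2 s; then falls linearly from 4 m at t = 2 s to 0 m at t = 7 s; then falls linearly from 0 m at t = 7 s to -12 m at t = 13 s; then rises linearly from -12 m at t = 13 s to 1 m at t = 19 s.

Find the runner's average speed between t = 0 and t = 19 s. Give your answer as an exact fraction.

Average speed = (total path length)/(elapsed time); on a piecewise-linear x-t graph the path length is Σ|Δx|.
0–2 s: |Δx| = |4 − 6| = 2 m
2–7 s: |Δx| = |0 − 4| = 4 m
7–13 s: |Δx| = |-12 − 0| = 12 m
13–19 s: |Δx| = |1 − -12| = 13 m
Total path = 31 m; average speed = 31/19 = 31/19 m/s.

31/19 m/s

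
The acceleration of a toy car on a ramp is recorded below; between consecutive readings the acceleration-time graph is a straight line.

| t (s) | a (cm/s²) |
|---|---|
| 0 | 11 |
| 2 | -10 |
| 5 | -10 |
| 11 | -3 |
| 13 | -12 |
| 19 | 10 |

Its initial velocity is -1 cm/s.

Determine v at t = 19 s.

Δv equals the area under the a-t graph; then v = v₀ + Δv.
0–2 s: ½(11 + -10)(2) = 1 cm/s
2–5 s: -10 × 3 = -30 cm/s
5–11 s: ½(-10 + -3)(6) = -39 cm/s
11–13 s: ½(-3 + -12)(2) = -15 cm/s
13–19 s: ½(-12 + 10)(6) = -6 cm/s
Δv = -89 cm/s, so v(19) = -1 + (-89) = -90 cm/s.

-90 cm/s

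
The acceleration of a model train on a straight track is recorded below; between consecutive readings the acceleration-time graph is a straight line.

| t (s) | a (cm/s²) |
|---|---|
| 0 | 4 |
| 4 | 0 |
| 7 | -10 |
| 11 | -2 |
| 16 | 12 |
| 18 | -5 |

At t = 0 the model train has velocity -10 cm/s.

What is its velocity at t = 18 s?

Δv equals the area under the a-t graph; then v = v₀ + Δv.
0–4 s: ½(4 + 0)(4) = 8 cm/s
4–7 s: ½(0 + -10)(3) = -15 cm/s
7–11 s: ½(-10 + -2)(4) = -24 cm/s
11–16 s: ½(-2 + 12)(5) = 25 cm/s
16–18 s: ½(12 + -5)(2) = 7 cm/s
Δv = 1 cm/s, so v(18) = -10 + (1) = -9 cm/s.

-9 cm/s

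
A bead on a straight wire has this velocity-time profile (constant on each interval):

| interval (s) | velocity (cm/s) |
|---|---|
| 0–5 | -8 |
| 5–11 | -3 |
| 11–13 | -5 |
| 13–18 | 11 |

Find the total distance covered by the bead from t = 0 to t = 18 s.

123 cm

Distance (not displacement) is the total path length: add the absolute areas under v-t.
0–5 s: |-8| × 5 = 40 cm
5–11 s: |-3| × 6 = 18 cm
11–13 s: |-5| × 2 = 10 cm
13–18 s: |11| × 5 = 55 cm
Total distance = 123 cm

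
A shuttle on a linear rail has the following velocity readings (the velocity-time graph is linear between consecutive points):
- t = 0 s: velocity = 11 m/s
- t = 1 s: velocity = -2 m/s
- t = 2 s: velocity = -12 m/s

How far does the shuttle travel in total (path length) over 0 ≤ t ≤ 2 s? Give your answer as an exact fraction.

307/26 m

Distance (not displacement) is the total path length: add the absolute areas under v-t.
0–1 s: v = 0 at t = 11/13 s; triangle areas 121/26 + 2/13 = 125/26 m
1–2 s: |½(-2 + -12)(1)| = 7 m
Total distance = 307/26 m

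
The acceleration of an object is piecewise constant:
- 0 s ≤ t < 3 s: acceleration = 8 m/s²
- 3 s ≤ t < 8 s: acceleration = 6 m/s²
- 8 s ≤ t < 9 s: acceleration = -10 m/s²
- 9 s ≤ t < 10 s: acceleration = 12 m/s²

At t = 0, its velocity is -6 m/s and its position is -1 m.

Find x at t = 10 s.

On each constant-a segment, Δv = aΔt and Δx = v₀Δt + ½aΔt²; chain segment to segment.
0–3 s: v starts -6 m/s; Δx = -6·3 + ½·8·3² = 18 m; v ends 18 m/s.
3–8 s: v starts 18 m/s; Δx = 18·5 + ½·6·5² = 165 m; v ends 48 m/s.
8–9 s: v starts 48 m/s; Δx = 48·1 + ½·-10·1² = 43 m; v ends 38 m/s.
9–10 s: v starts 38 m/s; Δx = 38·1 + ½·12·1² = 44 m; v ends 50 m/s.
x(10) = -1 + Σ Δx = 269 m.

269 m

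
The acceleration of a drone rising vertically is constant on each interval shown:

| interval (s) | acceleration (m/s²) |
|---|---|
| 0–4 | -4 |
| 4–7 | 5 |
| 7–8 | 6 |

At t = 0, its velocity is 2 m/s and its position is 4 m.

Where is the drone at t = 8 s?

On each constant-a segment, Δv = aΔt and Δx = v₀Δt + ½aΔt²; chain segment to segment.
0–4 s: v starts 2 m/s; Δx = 2·4 + ½·-4·4² = -24 m; v ends -14 m/s.
4–7 s: v starts -14 m/s; Δx = -14·3 + ½·5·3² = -19.5 m; v ends 1 m/s.
7–8 s: v starts 1 m/s; Δx = 1·1 + ½·6·1² = 4 m; v ends 7 m/s.
x(8) = 4 + Σ Δx = -35.5 m.

-35.5 m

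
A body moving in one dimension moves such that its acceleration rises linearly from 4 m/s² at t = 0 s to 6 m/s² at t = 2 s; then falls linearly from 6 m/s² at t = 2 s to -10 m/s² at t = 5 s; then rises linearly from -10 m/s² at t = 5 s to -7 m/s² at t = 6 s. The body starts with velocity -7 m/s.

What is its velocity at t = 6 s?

-11.5 m/s

Δv equals the area under the a-t graph; then v = v₀ + Δv.
0–2 s: ½(4 + 6)(2) = 10 m/s
2–5 s: ½(6 + -10)(3) = -6 m/s
5–6 s: ½(-10 + -7)(1) = -8.5 m/s
Δv = -4.5 m/s, so v(6) = -7 + (-4.5) = -11.5 m/s.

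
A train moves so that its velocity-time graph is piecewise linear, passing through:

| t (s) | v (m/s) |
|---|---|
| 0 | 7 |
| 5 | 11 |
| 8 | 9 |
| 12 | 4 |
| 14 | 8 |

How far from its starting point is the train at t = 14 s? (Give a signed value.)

Displacement is the signed area under the v-t curve.
0–5 s: ½(7 + 11)(5) = 45 m
5–8 s: ½(11 + 9)(3) = 30 m
8–12 s: ½(9 + 4)(4) = 26 m
12–14 s: ½(4 + 8)(2) = 12 m
Net displacement = 113 m

113 m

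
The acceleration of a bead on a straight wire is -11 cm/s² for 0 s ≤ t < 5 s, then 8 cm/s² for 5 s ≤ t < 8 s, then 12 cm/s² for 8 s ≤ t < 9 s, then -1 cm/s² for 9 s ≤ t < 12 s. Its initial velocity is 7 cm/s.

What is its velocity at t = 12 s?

Δv equals the area under the a-t graph; then v = v₀ + Δv.
0–5 s: -11 × 5 = -55 cm/s
5–8 s: 8 × 3 = 24 cm/s
8–9 s: 12 × 1 = 12 cm/s
9–12 s: -1 × 3 = -3 cm/s
Δv = -22 cm/s, so v(12) = 7 + (-22) = -15 cm/s.

-15 cm/s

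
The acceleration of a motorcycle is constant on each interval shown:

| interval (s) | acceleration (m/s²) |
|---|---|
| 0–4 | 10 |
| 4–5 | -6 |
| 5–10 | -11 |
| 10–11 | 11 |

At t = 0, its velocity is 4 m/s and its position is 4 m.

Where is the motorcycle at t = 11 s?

On each constant-a segment, Δv = aΔt and Δx = v₀Δt + ½aΔt²; chain segment to segment.
0–4 s: v starts 4 m/s; Δx = 4·4 + ½·10·4² = 96 m; v ends 44 m/s.
4–5 s: v starts 44 m/s; Δx = 44·1 + ½·-6·1² = 41 m; v ends 38 m/s.
5–10 s: v starts 38 m/s; Δx = 38·5 + ½·-11·5² = 52.5 m; v ends -17 m/s.
10–11 s: v starts -17 m/s; Δx = -17·1 + ½·11·1² = -11.5 m; v ends -6 m/s.
x(11) = 4 + Σ Δx = 182 m.

182 m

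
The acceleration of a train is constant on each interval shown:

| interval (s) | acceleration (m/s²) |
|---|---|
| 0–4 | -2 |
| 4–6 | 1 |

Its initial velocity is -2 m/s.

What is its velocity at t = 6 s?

-8 m/s

Δv equals the area under the a-t graph; then v = v₀ + Δv.
0–4 s: -2 × 4 = -8 m/s
4–6 s: 1 × 2 = 2 m/s
Δv = -6 m/s, so v(6) = -2 + (-6) = -8 m/s.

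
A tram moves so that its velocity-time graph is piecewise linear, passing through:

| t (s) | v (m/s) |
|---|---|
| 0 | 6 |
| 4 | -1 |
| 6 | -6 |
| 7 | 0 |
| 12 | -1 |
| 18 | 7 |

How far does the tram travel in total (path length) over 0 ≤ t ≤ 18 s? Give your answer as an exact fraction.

Total distance travelled is ∫|v| dt — sum the magnitudes of each area piece.
0–4 s: v = 0 at t = 24/7 s; triangle areas 72/7 + 2/7 = 74/7 m
4–6 s: |½(-1 + -6)(2)| = 7 m
6–7 s: |½(-6 + 0)(1)| = 3 m
7–12 s: |½(0 + -1)(5)| = 2.5 m
12–18 s: v = 0 at t = 12.75 s; triangle areas 0.375 + 18.375 = 18.75 m
Total distance = 1171/28 m

1171/28 m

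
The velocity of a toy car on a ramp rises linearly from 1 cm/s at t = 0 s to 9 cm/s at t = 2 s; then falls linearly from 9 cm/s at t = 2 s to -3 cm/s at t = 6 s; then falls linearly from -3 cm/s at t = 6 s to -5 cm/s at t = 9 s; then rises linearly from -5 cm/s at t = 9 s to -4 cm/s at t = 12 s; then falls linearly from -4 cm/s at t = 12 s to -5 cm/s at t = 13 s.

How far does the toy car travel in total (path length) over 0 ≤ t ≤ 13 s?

55 cm

Total distance travelled is ∫|v| dt — sum the magnitudes of each area piece.
0–2 s: |½(1 + 9)(2)| = 10 cm
2–6 s: v = 0 at t = 5 s; triangle areas 13.5 + 1.5 = 15 cm
6–9 s: |½(-3 + -5)(3)| = 12 cm
9–12 s: |½(-5 + -4)(3)| = 13.5 cm
12–13 s: |½(-4 + -5)(1)| = 4.5 cm
Total distance = 55 cm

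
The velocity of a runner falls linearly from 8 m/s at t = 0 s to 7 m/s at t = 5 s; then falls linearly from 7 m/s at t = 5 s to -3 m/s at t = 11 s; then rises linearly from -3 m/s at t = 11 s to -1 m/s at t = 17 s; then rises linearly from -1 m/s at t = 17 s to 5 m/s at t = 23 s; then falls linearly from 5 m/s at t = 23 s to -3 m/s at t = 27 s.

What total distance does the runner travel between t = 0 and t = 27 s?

88.4 m

Total distance travelled is ∫|v| dt — sum the magnitudes of each area piece.
0–5 s: |½(8 + 7)(5)| = 37.5 m
5–11 s: v = 0 at t = 9.2 s; triangle areas 14.7 + 2.7 = 17.4 m
11–17 s: |½(-3 + -1)(6)| = 12 m
17–23 s: v = 0 at t = 18 s; triangle areas 0.5 + 12.5 = 13 m
23–27 s: v = 0 at t = 25.5 s; triangle areas 6.25 + 2.25 = 8.5 m
Total distance = 88.4 m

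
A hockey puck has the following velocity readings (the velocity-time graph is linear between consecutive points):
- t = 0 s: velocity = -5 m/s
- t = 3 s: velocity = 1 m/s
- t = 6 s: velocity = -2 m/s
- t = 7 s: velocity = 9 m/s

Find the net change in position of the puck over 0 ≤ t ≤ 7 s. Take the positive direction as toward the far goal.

-4 m

Displacement is the signed area under the v-t curve.
0–3 s: ½(-5 + 1)(3) = -6 m
3–6 s: ½(1 + -2)(3) = -1.5 m
6–7 s: ½(-2 + 9)(1) = 3.5 m
Net displacement = -4 m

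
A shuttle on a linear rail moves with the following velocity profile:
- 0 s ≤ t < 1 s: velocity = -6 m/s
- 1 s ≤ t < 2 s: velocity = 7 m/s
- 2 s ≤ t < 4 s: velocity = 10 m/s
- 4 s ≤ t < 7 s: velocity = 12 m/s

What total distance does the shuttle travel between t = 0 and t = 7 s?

Distance (not displacement) is the total path length: add the absolute areas under v-t.
0–1 s: |-6| × 1 = 6 m
1–2 s: |7| × 1 = 7 m
2–4 s: |10| × 2 = 20 m
4–7 s: |12| × 3 = 36 m
Total distance = 69 m

69 m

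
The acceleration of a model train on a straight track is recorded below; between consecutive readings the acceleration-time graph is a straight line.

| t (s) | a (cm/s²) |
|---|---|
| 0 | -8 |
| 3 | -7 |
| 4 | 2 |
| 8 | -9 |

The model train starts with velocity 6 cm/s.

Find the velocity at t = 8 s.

-33 cm/s

Δv equals the area under the a-t graph; then v = v₀ + Δv.
0–3 s: ½(-8 + -7)(3) = -22.5 cm/s
3–4 s: ½(-7 + 2)(1) = -2.5 cm/s
4–8 s: ½(2 + -9)(4) = -14 cm/s
Δv = -39 cm/s, so v(8) = 6 + (-39) = -33 cm/s.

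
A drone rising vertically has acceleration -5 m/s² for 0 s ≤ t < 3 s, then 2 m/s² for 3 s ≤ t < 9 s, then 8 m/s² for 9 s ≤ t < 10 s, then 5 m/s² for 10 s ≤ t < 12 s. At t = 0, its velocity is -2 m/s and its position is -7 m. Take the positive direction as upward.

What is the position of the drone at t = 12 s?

On each constant-a segment, Δv = aΔt and Δx = v₀Δt + ½aΔt²; chain segment to segment.
0–3 s: v starts -2 m/s; Δx = -2·3 + ½·-5·3² = -28.5 m; v ends -17 m/s.
3–9 s: v starts -17 m/s; Δx = -17·6 + ½·2·6² = -66 m; v ends -5 m/s.
9–10 s: v starts -5 m/s; Δx = -5·1 + ½·8·1² = -1 m; v ends 3 m/s.
10–12 s: v starts 3 m/s; Δx = 3·2 + ½·5·2² = 16 m; v ends 13 m/s.
x(12) = -7 + Σ Δx = -86.5 m.

-86.5 m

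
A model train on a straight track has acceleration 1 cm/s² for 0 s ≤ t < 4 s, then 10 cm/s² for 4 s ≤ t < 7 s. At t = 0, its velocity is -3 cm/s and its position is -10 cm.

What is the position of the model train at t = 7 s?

34 cm

On each constant-a segment, Δv = aΔt and Δx = v₀Δt + ½aΔt²; chain segment to segment.
0–4 s: v starts -3 cm/s; Δx = -3·4 + ½·1·4² = -4 cm; v ends 1 cm/s.
4–7 s: v starts 1 cm/s; Δx = 1·3 + ½·10·3² = 48 cm; v ends 31 cm/s.
x(7) = -10 + Σ Δx = 34 cm.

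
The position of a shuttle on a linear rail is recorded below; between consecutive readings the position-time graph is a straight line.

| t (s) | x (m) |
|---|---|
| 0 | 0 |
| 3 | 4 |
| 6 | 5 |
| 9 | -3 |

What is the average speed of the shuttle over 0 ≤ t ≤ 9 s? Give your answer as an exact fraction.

13/9 m/s

Average speed = (total path length)/(elapsed time); on a piecewise-linear x-t graph the path length is Σ|Δx|.
0–3 s: |Δx| = |4 − 0| = 4 m
3–6 s: |Δx| = |5 − 4| = 1 m
6–9 s: |Δx| = |-3 − 5| = 8 m
Total path = 13 m; average speed = 13/9 = 13/9 m/s.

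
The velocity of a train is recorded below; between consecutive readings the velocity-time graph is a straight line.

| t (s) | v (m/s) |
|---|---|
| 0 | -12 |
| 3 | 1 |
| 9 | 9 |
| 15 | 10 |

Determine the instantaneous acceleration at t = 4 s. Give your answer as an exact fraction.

Acceleration is the slope of the v-t graph on 3–9 s: (9 − 1)/(9 − 3) = 4/3 m/s².

4/3 m/s²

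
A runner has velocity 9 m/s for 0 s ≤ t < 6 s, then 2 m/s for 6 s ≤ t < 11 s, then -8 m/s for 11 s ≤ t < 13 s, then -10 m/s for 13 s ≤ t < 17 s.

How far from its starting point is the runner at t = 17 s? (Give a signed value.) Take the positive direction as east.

Net displacement equals the area under the velocity-time graph (areas below the axis count negative).
0–6 s: 9 × 6 = 54 m
6–11 s: 2 × 5 = 10 m
11–13 s: -8 × 2 = -16 m
13–17 s: -10 × 4 = -40 m
Net displacement = 8 m

8 m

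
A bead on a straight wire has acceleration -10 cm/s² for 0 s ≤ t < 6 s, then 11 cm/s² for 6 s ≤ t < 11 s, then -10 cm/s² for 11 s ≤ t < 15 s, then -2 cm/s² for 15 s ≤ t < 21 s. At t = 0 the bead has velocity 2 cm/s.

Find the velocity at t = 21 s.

Δv equals the area under the a-t graph; then v = v₀ + Δv.
0–6 s: -10 × 6 = -60 cm/s
6–11 s: 11 × 5 = 55 cm/s
11–15 s: -10 × 4 = -40 cm/s
15–21 s: -2 × 6 = -12 cm/s
Δv = -57 cm/s, so v(21) = 2 + (-57) = -55 cm/s.

-55 cm/s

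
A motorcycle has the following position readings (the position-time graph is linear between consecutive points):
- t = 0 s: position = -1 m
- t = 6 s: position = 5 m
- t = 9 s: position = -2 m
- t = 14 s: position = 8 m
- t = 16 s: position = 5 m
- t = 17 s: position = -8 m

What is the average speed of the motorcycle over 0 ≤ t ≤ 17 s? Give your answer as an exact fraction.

Average speed = (total path length)/(elapsed time); on a piecewise-linear x-t graph the path length is Σ|Δx|.
0–6 s: |Δx| = |5 − -1| = 6 m
6–9 s: |Δx| = |-2 − 5| = 7 m
9–14 s: |Δx| = |8 − -2| = 10 m
14–16 s: |Δx| = |5 − 8| = 3 m
16–17 s: |Δx| = |-8 − 5| = 13 m
Total path = 39 m; average speed = 39/17 = 39/17 m/s.

39/17 m/s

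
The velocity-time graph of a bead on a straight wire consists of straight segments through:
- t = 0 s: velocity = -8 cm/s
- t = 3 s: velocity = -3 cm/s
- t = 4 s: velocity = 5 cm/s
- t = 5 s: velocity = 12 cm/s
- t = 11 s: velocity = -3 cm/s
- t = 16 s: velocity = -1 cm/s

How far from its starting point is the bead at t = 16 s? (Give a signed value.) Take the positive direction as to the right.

Net displacement equals the area under the velocity-time graph (areas below the axis count negative).
0–3 s: ½(-8 + -3)(3) = -16.5 cm
3–4 s: ½(-3 + 5)(1) = 1 cm
4–5 s: ½(5 + 12)(1) = 8.5 cm
5–11 s: ½(12 + -3)(6) = 27 cm
11–16 s: ½(-3 + -1)(5) = -10 cm
Net displacement = 10 cm

10 cm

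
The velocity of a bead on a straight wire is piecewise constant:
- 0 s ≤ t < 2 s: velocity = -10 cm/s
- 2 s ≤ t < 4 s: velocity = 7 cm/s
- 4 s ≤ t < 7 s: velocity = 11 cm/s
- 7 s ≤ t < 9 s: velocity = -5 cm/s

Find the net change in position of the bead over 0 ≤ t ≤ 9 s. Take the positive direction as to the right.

17 cm

Displacement is the signed area under the v-t curve.
0–2 s: -10 × 2 = -20 cm
2–4 s: 7 × 2 = 14 cm
4–7 s: 11 × 3 = 33 cm
7–9 s: -5 × 2 = -10 cm
Net displacement = 17 cm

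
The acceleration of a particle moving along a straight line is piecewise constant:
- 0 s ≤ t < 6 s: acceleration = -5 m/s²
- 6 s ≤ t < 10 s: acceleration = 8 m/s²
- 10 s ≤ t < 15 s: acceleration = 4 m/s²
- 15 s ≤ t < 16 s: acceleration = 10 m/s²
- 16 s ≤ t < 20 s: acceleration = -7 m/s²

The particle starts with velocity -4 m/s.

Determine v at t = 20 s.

Δv equals the area under the a-t graph; then v = v₀ + Δv.
0–6 s: -5 × 6 = -30 m/s
6–10 s: 8 × 4 = 32 m/s
10–15 s: 4 × 5 = 20 m/s
15–16 s: 10 × 1 = 10 m/s
16–20 s: -7 × 4 = -28 m/s
Δv = 4 m/s, so v(20) = -4 + (4) = 0 m/s.

0 m/s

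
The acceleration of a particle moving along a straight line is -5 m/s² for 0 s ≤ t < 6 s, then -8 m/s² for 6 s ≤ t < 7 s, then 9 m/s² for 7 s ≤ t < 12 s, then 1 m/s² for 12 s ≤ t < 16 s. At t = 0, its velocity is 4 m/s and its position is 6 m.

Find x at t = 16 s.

-95.5 m

On each constant-a segment, Δv = aΔt and Δx = v₀Δt + ½aΔt²; chain segment to segment.
0–6 s: v starts 4 m/s; Δx = 4·6 + ½·-5·6² = -66 m; v ends -26 m/s.
6–7 s: v starts -26 m/s; Δx = -26·1 + ½·-8·1² = -30 m; v ends -34 m/s.
7–12 s: v starts -34 m/s; Δx = -34·5 + ½·9·5² = -57.5 m; v ends 11 m/s.
12–16 s: v starts 11 m/s; Δx = 11·4 + ½·1·4² = 52 m; v ends 15 m/s.
x(16) = 6 + Σ Δx = -95.5 m.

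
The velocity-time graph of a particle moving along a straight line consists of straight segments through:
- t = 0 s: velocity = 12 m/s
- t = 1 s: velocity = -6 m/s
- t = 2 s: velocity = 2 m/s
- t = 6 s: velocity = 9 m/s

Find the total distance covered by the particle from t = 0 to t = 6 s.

Distance (not displacement) is the total path length: add the absolute areas under v-t.
0–1 s: v = 0 at t = 2/3 s; triangle areas 4 + 1 = 5 m
1–2 s: v = 0 at t = 1.75 s; triangle areas 2.25 + 0.25 = 2.5 m
2–6 s: |½(2 + 9)(4)| = 22 m
Total distance = 29.5 m

29.5 m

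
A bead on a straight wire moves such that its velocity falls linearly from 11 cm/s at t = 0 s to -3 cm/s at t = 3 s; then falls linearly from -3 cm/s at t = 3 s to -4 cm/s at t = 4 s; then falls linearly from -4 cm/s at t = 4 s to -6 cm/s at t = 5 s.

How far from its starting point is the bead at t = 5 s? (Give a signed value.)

3.5 cm

Net displacement equals the area under the velocity-time graph (areas below the axis count negative).
0–3 s: ½(11 + -3)(3) = 12 cm
3–4 s: ½(-3 + -4)(1) = -3.5 cm
4–5 s: ½(-4 + -6)(1) = -5 cm
Net displacement = 3.5 cm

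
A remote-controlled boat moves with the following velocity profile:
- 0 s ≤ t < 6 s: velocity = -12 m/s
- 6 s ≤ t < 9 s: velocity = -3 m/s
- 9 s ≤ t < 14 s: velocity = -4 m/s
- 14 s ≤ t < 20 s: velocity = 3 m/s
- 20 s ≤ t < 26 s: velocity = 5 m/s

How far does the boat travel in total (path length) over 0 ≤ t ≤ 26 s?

149 m

Total distance travelled is ∫|v| dt — sum the magnitudes of each area piece.
0–6 s: |-12| × 6 = 72 m
6–9 s: |-3| × 3 = 9 m
9–14 s: |-4| × 5 = 20 m
14–20 s: |3| × 6 = 18 m
20–26 s: |5| × 6 = 30 m
Total distance = 149 m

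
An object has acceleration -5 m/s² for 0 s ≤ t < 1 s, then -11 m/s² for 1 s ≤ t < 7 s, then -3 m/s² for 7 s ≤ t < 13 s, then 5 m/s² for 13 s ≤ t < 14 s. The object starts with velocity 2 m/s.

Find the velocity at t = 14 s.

Δv equals the area under the a-t graph; then v = v₀ + Δv.
0–1 s: -5 × 1 = -5 m/s
1–7 s: -11 × 6 = -66 m/s
7–13 s: -3 × 6 = -18 m/s
13–14 s: 5 × 1 = 5 m/s
Δv = -84 m/s, so v(14) = 2 + (-84) = -82 m/s.

-82 m/s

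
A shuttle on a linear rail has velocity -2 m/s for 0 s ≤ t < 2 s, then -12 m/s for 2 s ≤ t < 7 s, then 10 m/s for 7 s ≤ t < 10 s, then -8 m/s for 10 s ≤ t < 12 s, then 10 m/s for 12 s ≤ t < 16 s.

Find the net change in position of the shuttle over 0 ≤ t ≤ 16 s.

Net displacement equals the area under the velocity-time graph (areas below the axis count negative).
0–2 s: -2 × 2 = -4 m
2–7 s: -12 × 5 = -60 m
7–10 s: 10 × 3 = 30 m
10–12 s: -8 × 2 = -16 m
12–16 s: 10 × 4 = 40 m
Net displacement = -10 m

-10 m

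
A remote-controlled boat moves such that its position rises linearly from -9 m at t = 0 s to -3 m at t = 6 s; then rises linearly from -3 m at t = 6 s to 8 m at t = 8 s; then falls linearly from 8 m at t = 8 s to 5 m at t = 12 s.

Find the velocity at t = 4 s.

Velocity is the slope of the x-t graph on 0–6 s: (-3 − -9)/(6 − 0) = 1 m/s.

1 m/s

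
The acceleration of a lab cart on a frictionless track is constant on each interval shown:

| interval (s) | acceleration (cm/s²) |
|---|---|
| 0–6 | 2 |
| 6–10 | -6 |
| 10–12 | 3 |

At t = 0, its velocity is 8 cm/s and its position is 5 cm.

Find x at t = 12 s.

119 cm

On each constant-a segment, Δv = aΔt and Δx = v₀Δt + ½aΔt²; chain segment to segment.
0–6 s: v starts 8 cm/s; Δx = 8·6 + ½·2·6² = 84 cm; v ends 20 cm/s.
6–10 s: v starts 20 cm/s; Δx = 20·4 + ½·-6·4² = 32 cm; v ends -4 cm/s.
10–12 s: v starts -4 cm/s; Δx = -4·2 + ½·3·2² = -2 cm; v ends 2 cm/s.
x(12) = 5 + Σ Δx = 119 cm.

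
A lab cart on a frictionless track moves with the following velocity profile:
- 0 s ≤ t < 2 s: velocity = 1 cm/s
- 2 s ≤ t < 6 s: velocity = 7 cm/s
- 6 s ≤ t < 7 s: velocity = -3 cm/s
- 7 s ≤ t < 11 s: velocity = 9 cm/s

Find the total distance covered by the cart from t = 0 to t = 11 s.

Total distance travelled is ∫|v| dt — sum the magnitudes of each area piece.
0–2 s: |1| × 2 = 2 cm
2–6 s: |7| × 4 = 28 cm
6–7 s: |-3| × 1 = 3 cm
7–11 s: |9| × 4 = 36 cm
Total distance = 69 cm

69 cm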